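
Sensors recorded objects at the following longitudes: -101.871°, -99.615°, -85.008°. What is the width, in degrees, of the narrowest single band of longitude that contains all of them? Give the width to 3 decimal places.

16.863°

Sort the longitudes: -101.871°, -99.615°, -85.008°.
Eastward gaps between consecutive values (wrapping around): 2.256°, 14.607°, 343.137°.
Largest gap = 343.137° ⇒ minimal covering band is its complement: 360° − 343.137° = 16.863°.
Band runs from -101.871° eastward to -85.008°.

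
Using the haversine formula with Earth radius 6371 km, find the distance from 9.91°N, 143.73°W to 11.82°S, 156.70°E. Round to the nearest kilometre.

7012 km

Δλ = 156.70 − -143.73 = 300.43°; wrapped into (−180°, 180°]: -59.57°.
Δφ = -11.82 − 9.91 = -21.73°.
a = sin²(Δφ/2) + cos φ₁ · cos φ₂ · sin²(Δλ/2) = 0.273452.
c = 2·atan2(√a, √(1−a)) = 1.10056 rad → d = 6371·c ≈ 7011.67 km.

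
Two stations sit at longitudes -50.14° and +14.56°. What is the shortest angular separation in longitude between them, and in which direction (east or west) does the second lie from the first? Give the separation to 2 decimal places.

64.70° east

Raw difference: 14.56 − -50.14 = 64.7°.
Normalise into (−180°, 180°]: 64.7° stays 64.7°.
Positive ⇒ the second point lies to the east; separation 64.70°.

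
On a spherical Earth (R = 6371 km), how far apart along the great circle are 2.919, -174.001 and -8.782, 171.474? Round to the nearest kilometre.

Δλ = 171.474 − -174.001 = 345.475°; wrapped into (−180°, 180°]: -14.525°.
Δφ = -8.782 − 2.919 = -11.701°.
a = sin²(Δφ/2) + cos φ₁ · cos φ₂ · sin²(Δλ/2) = 0.026163.
c = 2·atan2(√a, √(1−a)) = 0.32493 rad → d = 6371·c ≈ 2070.13 km.

2070 km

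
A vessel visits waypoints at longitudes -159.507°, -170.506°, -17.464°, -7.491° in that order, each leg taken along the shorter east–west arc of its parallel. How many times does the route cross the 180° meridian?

0

Leg 1: -159.507° → -170.506°, shortest Δλ = -10.999° (west) — does not cross 180°.
Leg 2: -170.506° → -17.464°, shortest Δλ = 153.042° (east) — does not cross 180°.
Leg 3: -17.464° → -7.491°, shortest Δλ = 9.973° (east) — does not cross 180°.
Total crossings: 0.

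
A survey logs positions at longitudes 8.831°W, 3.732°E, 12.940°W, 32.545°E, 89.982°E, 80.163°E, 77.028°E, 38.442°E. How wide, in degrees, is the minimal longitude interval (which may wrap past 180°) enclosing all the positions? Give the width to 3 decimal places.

Sort the longitudes: -12.940°, -8.831°, +3.732°, +32.545°, +38.442°, +77.028°, +80.163°, +89.982°.
Eastward gaps between consecutive values (wrapping around): 4.109°, 12.563°, 28.813°, 5.897°, 38.586°, 3.135°, 9.819°, 257.078°.
Largest gap = 257.078° ⇒ minimal covering band is its complement: 360° − 257.078° = 102.922°.
Band runs from -12.940° eastward to +89.982°.

102.922°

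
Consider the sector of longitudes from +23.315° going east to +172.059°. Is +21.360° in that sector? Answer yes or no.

Band width going east from +23.315° to +172.059°: ((172.059 − 23.315) mod 360) = 148.744°.
Offset of +21.360° east of the west edge: ((21.360 − 23.315) mod 360) = 358.045°.
358.045° > 148.744° ⇒ outside.

No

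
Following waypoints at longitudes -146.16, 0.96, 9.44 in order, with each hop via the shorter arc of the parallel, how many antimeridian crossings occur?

Leg 1: -146.16° → +0.96°, shortest Δλ = 147.12° (east) — does not cross 180°.
Leg 2: +0.96° → +9.44°, shortest Δλ = 8.48° (east) — does not cross 180°.
Total crossings: 0.

0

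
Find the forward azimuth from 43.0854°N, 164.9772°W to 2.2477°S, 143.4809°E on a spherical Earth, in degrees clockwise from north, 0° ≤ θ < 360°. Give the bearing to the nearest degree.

Δλ = 143.4809 − -164.9772 = 308.4581°; wrapped into (−180°, 180°]: -51.5419°.
θ = atan2( sin Δλ · cos φ₂ , cos φ₁ · sin φ₂ − sin φ₁ · cos φ₂ · cos Δλ )
  = atan2(-0.78246, -0.45316) = -120.077° → normalised to [0°, 360°): 239.923°.

240°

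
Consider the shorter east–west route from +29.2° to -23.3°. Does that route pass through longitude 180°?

Signed shortest Δλ = ((-23.3 − 29.2 + 180) mod 360) − 180 = -52.5°.
Going west by 52.5° from +29.2° reaches -23.3° without touching 180°.

No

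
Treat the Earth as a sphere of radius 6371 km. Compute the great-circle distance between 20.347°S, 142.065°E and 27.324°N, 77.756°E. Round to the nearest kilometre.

Δλ = 77.756 − 142.065 = -64.309°.
Δφ = 27.324 − -20.347 = 47.671°.
a = sin²(Δφ/2) + cos φ₁ · cos φ₂ · sin²(Δλ/2) = 0.399244.
c = 2·atan2(√a, √(1−a)) = 1.36789 rad → d = 6371·c ≈ 8714.86 km.

8715 km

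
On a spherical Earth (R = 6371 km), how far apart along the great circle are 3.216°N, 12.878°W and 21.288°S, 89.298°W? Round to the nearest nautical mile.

Δλ = -89.298 − -12.878 = -76.420°.
Δφ = -21.288 − 3.216 = -24.504°.
a = sin²(Δφ/2) + cos φ₁ · cos φ₂ · sin²(Δλ/2) = 0.400965.
c = 2·atan2(√a, √(1−a)) = 1.37141 rad → d = 6371·c ≈ 8737.24 km ≈ 4717.73 nmi.

4718 nmi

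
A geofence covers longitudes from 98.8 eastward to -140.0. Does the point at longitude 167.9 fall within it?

Band width going east from +98.8° to -140.0°: ((-140.0 − 98.8) mod 360) = 121.2°.
Offset of +167.9° east of the west edge: ((167.9 − 98.8) mod 360) = 69.1°.
69.1° ≤ 121.2° ⇒ inside.

Yes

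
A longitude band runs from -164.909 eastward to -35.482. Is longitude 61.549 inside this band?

Band width going east from -164.909° to -35.482°: ((-35.482 − -164.909) mod 360) = 129.427°.
Offset of +61.549° east of the west edge: ((61.549 − -164.909) mod 360) = 226.458°.
226.458° > 129.427° ⇒ outside.

No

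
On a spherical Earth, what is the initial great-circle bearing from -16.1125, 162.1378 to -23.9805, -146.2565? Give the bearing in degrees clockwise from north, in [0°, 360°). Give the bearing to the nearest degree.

Δλ = -146.2565 − 162.1378 = -308.3943°; wrapped into (−180°, 180°]: 51.6057°.
θ = atan2( sin Δλ · cos φ₂ , cos φ₁ · sin φ₂ − sin φ₁ · cos φ₂ · cos Δλ )
  = atan2(0.71610, -0.23298) = 108.022° → normalised to [0°, 360°): 108.022°.

108°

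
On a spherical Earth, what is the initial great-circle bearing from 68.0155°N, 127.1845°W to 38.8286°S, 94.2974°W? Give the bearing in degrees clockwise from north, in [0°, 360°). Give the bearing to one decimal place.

Δλ = -94.2974 − -127.1845 = 32.8871°.
θ = atan2( sin Δλ · cos φ₂ , cos φ₁ · sin φ₂ − sin φ₁ · cos φ₂ · cos Δλ )
  = atan2(0.42300, -0.84133) = 153.308° → normalised to [0°, 360°): 153.308°.

153.3°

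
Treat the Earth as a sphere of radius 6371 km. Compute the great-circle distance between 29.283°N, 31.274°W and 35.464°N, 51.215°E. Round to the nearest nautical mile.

4075 nmi

Δλ = 51.215 − -31.274 = 82.489°.
Δφ = 35.464 − 29.283 = 6.181°.
a = sin²(Δφ/2) + cos φ₁ · cos φ₂ · sin²(Δλ/2) = 0.311677.
c = 2·atan2(√a, √(1−a)) = 1.18462 rad → d = 6371·c ≈ 7547.23 km ≈ 4075.18 nmi.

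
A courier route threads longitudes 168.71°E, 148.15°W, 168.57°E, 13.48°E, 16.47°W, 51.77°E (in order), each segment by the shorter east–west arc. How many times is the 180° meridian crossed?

Leg 1: +168.71° → -148.15°, shortest Δλ = 43.14° (east) — crosses 180°.
Leg 2: -148.15° → +168.57°, shortest Δλ = -43.28° (west) — crosses 180°.
Leg 3: +168.57° → +13.48°, shortest Δλ = -155.09° (west) — does not cross 180°.
Leg 4: +13.48° → -16.47°, shortest Δλ = -29.95° (west) — does not cross 180°.
Leg 5: -16.47° → +51.77°, shortest Δλ = 68.24° (east) — does not cross 180°.
Total crossings: 2.

2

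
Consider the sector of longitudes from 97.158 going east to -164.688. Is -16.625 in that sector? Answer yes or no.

Band width going east from +97.158° to -164.688°: ((-164.688 − 97.158) mod 360) = 98.154°.
Offset of -16.625° east of the west edge: ((-16.625 − 97.158) mod 360) = 246.217°.
246.217° > 98.154° ⇒ outside.

No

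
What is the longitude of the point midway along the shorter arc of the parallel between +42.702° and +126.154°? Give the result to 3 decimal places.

Signed shortest Δλ from +42.702° to +126.154° is +83.452°.
Midpoint longitude = +42.702° + (+83.452°)/2 = +42.702° + 41.726° = +84.428°.

+84.428°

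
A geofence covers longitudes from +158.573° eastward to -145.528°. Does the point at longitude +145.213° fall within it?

No

Band width going east from +158.573° to -145.528°: ((-145.528 − 158.573) mod 360) = 55.899°.
Offset of +145.213° east of the west edge: ((145.213 − 158.573) mod 360) = 346.640°.
346.640° > 55.899° ⇒ outside.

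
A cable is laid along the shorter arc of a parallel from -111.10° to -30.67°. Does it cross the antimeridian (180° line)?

Signed shortest Δλ = ((-30.67 − -111.10 + 180) mod 360) − 180 = 80.43°.
Going east by 80.43° from -111.10° reaches -30.67° without touching 180°.

No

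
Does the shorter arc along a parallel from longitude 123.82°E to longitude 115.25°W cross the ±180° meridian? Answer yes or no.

Yes

Naïve |-115.25 − 123.82| = 239.07° > 180°, so the shorter arc goes the other way round — across 180°.
Signed shortest Δλ = ((-115.25 − 123.82 + 180) mod 360) − 180 = 120.93°.
Going east by 120.93° from +123.82° passes through 180° before reaching -115.25°.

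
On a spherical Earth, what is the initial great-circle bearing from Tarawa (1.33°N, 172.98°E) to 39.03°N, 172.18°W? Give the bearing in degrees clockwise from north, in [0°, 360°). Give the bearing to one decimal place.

Δλ = -172.18 − 172.98 = -345.16°; wrapped into (−180°, 180°]: 14.84°.
θ = atan2( sin Δλ · cos φ₂ , cos φ₁ · sin φ₂ − sin φ₁ · cos φ₂ · cos Δλ )
  = atan2(0.19896, 0.61213) = 18.006° → normalised to [0°, 360°): 18.006°.

18.0°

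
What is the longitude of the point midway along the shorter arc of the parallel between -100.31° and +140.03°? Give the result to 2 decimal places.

Signed shortest Δλ from -100.31° to +140.03° is -119.66°.
Midpoint longitude = -100.31° + (-119.66°)/2 = -100.31° − 59.83° = -160.14°.
(The naïve average (-100.31 + +140.03)/2 = 19.86° is on the wrong side of the globe.)

-160.14°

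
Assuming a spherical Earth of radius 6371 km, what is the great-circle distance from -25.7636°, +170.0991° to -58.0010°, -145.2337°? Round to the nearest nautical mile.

Δλ = -145.2337 − 170.0991 = -315.3328°; wrapped into (−180°, 180°]: 44.6672°.
Δφ = -58.0010 − -25.7636 = -32.2374°.
a = sin²(Δφ/2) + cos φ₁ · cos φ₂ · sin²(Δλ/2) = 0.145989.
c = 2·atan2(√a, √(1−a)) = 0.78410 rad → d = 6371·c ≈ 4995.52 km ≈ 2697.36 nmi.

2697 nmi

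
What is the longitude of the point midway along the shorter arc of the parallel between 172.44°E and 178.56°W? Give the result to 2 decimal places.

Signed shortest Δλ from +172.44° to -178.56° is +9.00°.
Midpoint longitude = +172.44° + (+9.00°)/2 = +172.44° + 4.50° = +176.94°.
(The naïve average (+172.44 + -178.56)/2 = -3.06° is on the wrong side of the globe.)

176.94°E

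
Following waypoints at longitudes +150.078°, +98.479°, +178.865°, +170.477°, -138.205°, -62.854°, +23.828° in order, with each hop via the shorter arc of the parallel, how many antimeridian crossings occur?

1

Leg 1: +150.078° → +98.479°, shortest Δλ = -51.599° (west) — does not cross 180°.
Leg 2: +98.479° → +178.865°, shortest Δλ = 80.386° (east) — does not cross 180°.
Leg 3: +178.865° → +170.477°, shortest Δλ = -8.388° (west) — does not cross 180°.
Leg 4: +170.477° → -138.205°, shortest Δλ = 51.318° (east) — crosses 180°.
Leg 5: -138.205° → -62.854°, shortest Δλ = 75.351° (east) — does not cross 180°.
Leg 6: -62.854° → +23.828°, shortest Δλ = 86.682° (east) — does not cross 180°.
Total crossings: 1.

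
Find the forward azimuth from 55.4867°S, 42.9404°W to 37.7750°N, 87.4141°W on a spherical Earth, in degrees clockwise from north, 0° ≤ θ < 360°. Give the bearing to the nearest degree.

Δλ = -87.4141 − -42.9404 = -44.4737°.
θ = atan2( sin Δλ · cos φ₂ , cos φ₁ · sin φ₂ − sin φ₁ · cos φ₂ · cos Δλ )
  = atan2(-0.55376, 0.81183) = -34.298° → normalised to [0°, 360°): 325.702°.

326°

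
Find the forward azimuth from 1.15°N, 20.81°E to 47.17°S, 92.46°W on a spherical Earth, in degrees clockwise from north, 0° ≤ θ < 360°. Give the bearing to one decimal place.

Δλ = -92.46 − 20.81 = -113.27°.
θ = atan2( sin Δλ · cos φ₂ , cos φ₁ · sin φ₂ − sin φ₁ · cos φ₂ · cos Δλ )
  = atan2(-0.62452, -0.72784) = -139.369° → normalised to [0°, 360°): 220.631°.

220.6°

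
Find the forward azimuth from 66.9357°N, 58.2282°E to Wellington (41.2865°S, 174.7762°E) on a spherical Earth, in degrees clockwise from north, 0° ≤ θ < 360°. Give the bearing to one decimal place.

85.7°

Δλ = 174.7762 − 58.2282 = 116.5480°.
θ = atan2( sin Δλ · cos φ₂ , cos φ₁ · sin φ₂ − sin φ₁ · cos φ₂ · cos Δλ )
  = atan2(0.67219, 0.05050) = 85.703° → normalised to [0°, 360°): 85.703°.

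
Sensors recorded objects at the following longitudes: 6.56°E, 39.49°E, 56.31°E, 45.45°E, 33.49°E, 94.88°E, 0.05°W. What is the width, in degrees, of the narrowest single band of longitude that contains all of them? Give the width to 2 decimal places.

Sort the longitudes: -0.05°, +6.56°, +33.49°, +39.49°, +45.45°, +56.31°, +94.88°.
Eastward gaps between consecutive values (wrapping around): 6.61°, 26.93°, 6.00°, 5.96°, 10.86°, 38.57°, 265.07°.
Largest gap = 265.07° ⇒ minimal covering band is its complement: 360° − 265.07° = 94.93°.
Band runs from -0.05° eastward to +94.88°.

94.93°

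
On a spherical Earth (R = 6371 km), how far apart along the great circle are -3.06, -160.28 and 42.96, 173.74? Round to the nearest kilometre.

Δλ = 173.74 − -160.28 = 334.02°; wrapped into (−180°, 180°]: -25.98°.
Δφ = 42.96 − -3.06 = 46.02°.
a = sin²(Δφ/2) + cos φ₁ · cos φ₂ · sin²(Δλ/2) = 0.189720.
c = 2·atan2(√a, √(1−a)) = 0.90134 rad → d = 6371·c ≈ 5742.44 km.

5742 km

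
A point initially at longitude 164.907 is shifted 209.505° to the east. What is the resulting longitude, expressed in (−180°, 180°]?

Start at +164.907°; shift +209.505° → +374.412°.
+374.412° lies outside (−180°, 180°]; subtract 360° → +14.412°.

+14.412°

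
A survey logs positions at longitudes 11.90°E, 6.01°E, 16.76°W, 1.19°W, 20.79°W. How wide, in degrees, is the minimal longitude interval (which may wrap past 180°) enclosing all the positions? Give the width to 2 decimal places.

32.69°

Sort the longitudes: -20.79°, -16.76°, -1.19°, +6.01°, +11.90°.
Eastward gaps between consecutive values (wrapping around): 4.03°, 15.57°, 7.20°, 5.89°, 327.31°.
Largest gap = 327.31° ⇒ minimal covering band is its complement: 360° − 327.31° = 32.69°.
Band runs from -20.79° eastward to +11.90°.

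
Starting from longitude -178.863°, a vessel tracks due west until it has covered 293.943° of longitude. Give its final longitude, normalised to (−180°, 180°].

Start at -178.863°; shift −293.943° → -472.806°.
-472.806° lies outside (−180°, 180°]; add 360° → -112.806°.

-112.806°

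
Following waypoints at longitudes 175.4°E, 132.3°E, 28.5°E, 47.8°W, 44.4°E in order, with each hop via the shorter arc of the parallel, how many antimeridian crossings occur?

Leg 1: +175.4° → +132.3°, shortest Δλ = -43.1° (west) — does not cross 180°.
Leg 2: +132.3° → +28.5°, shortest Δλ = -103.8° (west) — does not cross 180°.
Leg 3: +28.5° → -47.8°, shortest Δλ = -76.3° (west) — does not cross 180°.
Leg 4: -47.8° → +44.4°, shortest Δλ = 92.2° (east) — does not cross 180°.
Total crossings: 0.

0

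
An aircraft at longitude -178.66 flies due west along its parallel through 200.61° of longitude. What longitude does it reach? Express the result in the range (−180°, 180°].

Start at -178.66°; shift −200.61° → -379.27°.
-379.27° lies outside (−180°, 180°]; add 360° → -19.27°.

-19.27°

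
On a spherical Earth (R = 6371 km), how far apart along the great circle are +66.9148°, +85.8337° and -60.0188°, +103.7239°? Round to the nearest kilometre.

Δλ = 103.7239 − 85.8337 = 17.8902°.
Δφ = -60.0188 − 66.9148 = -126.9336°.
a = sin²(Δφ/2) + cos φ₁ · cos φ₂ · sin²(Δλ/2) = 0.805182.
c = 2·atan2(√a, √(1−a)) = 2.22732 rad → d = 6371·c ≈ 14190.23 km.

14190 km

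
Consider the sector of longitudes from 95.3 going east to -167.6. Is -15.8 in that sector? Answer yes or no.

Band width going east from +95.3° to -167.6°: ((-167.6 − 95.3) mod 360) = 97.1°.
Offset of -15.8° east of the west edge: ((-15.8 − 95.3) mod 360) = 248.9°.
248.9° > 97.1° ⇒ outside.

No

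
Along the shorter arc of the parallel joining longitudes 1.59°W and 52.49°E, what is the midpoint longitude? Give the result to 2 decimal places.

Signed shortest Δλ from -1.59° to +52.49° is +54.08°.
Midpoint longitude = -1.59° + (+54.08°)/2 = -1.59° + 27.04° = +25.45°.

25.45°E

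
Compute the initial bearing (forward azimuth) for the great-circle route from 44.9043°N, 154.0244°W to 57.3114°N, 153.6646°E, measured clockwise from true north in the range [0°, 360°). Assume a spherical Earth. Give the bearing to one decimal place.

310.3°

Δλ = 153.6646 − -154.0244 = 307.6890°; wrapped into (−180°, 180°]: -52.3110°.
θ = atan2( sin Δλ · cos φ₂ , cos φ₁ · sin φ₂ − sin φ₁ · cos φ₂ · cos Δλ )
  = atan2(-0.42738, 0.36302) = -49.655° → normalised to [0°, 360°): 310.345°.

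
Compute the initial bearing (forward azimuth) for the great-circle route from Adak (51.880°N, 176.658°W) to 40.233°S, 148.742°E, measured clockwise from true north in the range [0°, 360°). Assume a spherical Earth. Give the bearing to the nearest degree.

206°

Δλ = 148.742 − -176.658 = 325.400°; wrapped into (−180°, 180°]: -34.600°.
θ = atan2( sin Δλ · cos φ₂ , cos φ₁ · sin φ₂ − sin φ₁ · cos φ₂ · cos Δλ )
  = atan2(-0.43351, -0.89310) = -154.108° → normalised to [0°, 360°): 205.892°.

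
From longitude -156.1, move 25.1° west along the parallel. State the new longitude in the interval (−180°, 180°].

Start at -156.1°; shift −25.1° → -181.2°.
-181.2° lies outside (−180°, 180°]; add 360° → +178.8°.

+178.8°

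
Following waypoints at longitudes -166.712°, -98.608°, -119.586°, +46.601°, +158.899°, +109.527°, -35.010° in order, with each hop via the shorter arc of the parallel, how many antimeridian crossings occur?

Leg 1: -166.712° → -98.608°, shortest Δλ = 68.104° (east) — does not cross 180°.
Leg 2: -98.608° → -119.586°, shortest Δλ = -20.978° (west) — does not cross 180°.
Leg 3: -119.586° → +46.601°, shortest Δλ = 166.187° (east) — does not cross 180°.
Leg 4: +46.601° → +158.899°, shortest Δλ = 112.298° (east) — does not cross 180°.
Leg 5: +158.899° → +109.527°, shortest Δλ = -49.372° (west) — does not cross 180°.
Leg 6: +109.527° → -35.010°, shortest Δλ = -144.537° (west) — does not cross 180°.
Total crossings: 0.

0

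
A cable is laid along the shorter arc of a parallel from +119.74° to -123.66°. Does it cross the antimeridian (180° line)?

Naïve |-123.66 − 119.74| = 243.4° > 180°, so the shorter arc goes the other way round — across 180°.
Signed shortest Δλ = ((-123.66 − 119.74 + 180) mod 360) − 180 = 116.6°.
Going east by 116.6° from +119.74° passes through 180° before reaching -123.66°.

Yes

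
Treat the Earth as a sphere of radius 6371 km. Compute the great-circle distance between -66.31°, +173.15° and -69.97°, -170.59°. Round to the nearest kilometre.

Δλ = -170.59 − 173.15 = -343.74°; wrapped into (−180°, 180°]: 16.26°.
Δφ = -69.97 − -66.31 = -3.66°.
a = sin²(Δφ/2) + cos φ₁ · cos φ₂ · sin²(Δλ/2) = 0.003772.
c = 2·atan2(√a, √(1−a)) = 0.12291 rad → d = 6371·c ≈ 783.07 km.

783 km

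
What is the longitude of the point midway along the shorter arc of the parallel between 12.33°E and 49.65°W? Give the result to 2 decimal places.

18.66°W

Signed shortest Δλ from +12.33° to -49.65° is -61.98°.
Midpoint longitude = +12.33° + (-61.98°)/2 = +12.33° − 30.99° = -18.66°.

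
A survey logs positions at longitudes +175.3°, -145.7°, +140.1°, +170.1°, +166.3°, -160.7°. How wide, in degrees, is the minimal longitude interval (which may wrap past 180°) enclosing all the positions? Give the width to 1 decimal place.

74.2°

Sort the longitudes: -160.7°, -145.7°, +140.1°, +166.3°, +170.1°, +175.3°.
Eastward gaps between consecutive values (wrapping around): 15.0°, 285.8°, 26.2°, 3.8°, 5.2°, 24.0°.
Largest gap = 285.8° ⇒ minimal covering band is its complement: 360° − 285.8° = 74.2°.
Band runs from +140.1° eastward to -145.7°, crossing the antimeridian.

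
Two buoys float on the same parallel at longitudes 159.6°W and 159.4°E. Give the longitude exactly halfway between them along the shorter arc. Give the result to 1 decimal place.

Signed shortest Δλ from -159.6° to +159.4° is -41.0°.
Midpoint longitude = -159.6° + (-41.0°)/2 = -159.6° − 20.5° = -180.1°.
Normalise into (−180°, 180°]: +179.9°.
(The naïve average (-159.6 + +159.4)/2 = -0.1° is on the wrong side of the globe.)

179.9°E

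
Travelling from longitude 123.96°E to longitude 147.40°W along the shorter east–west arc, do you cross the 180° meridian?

Naïve |-147.40 − 123.96| = 271.36° > 180°, so the shorter arc goes the other way round — across 180°.
Signed shortest Δλ = ((-147.40 − 123.96 + 180) mod 360) − 180 = 88.64°.
Going east by 88.64° from +123.96° passes through 180° before reaching -147.40°.

Yes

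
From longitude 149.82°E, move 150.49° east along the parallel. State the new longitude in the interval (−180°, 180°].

Start at +149.82°; shift +150.49° → +300.31°.
+300.31° lies outside (−180°, 180°]; subtract 360° → -59.69°.

59.69°W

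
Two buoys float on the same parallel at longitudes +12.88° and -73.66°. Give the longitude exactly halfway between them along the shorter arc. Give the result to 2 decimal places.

Signed shortest Δλ from +12.88° to -73.66° is -86.54°.
Midpoint longitude = +12.88° + (-86.54°)/2 = +12.88° − 43.27° = -30.39°.

-30.39°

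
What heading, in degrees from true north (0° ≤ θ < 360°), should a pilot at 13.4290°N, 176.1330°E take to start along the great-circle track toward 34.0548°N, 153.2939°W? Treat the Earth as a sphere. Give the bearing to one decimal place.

Δλ = -153.2939 − 176.1330 = -329.4269°; wrapped into (−180°, 180°]: 30.5731°.
θ = atan2( sin Δλ · cos φ₂ , cos φ₁ · sin φ₂ − sin φ₁ · cos φ₂ · cos Δλ )
  = atan2(0.42141, 0.37901) = 48.032° → normalised to [0°, 360°): 48.032°.

48.0°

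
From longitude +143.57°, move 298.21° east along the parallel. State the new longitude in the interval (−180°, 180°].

+81.78°

Start at +143.57°; shift +298.21° → +441.78°.
+441.78° lies outside (−180°, 180°]; subtract 360° → +81.78°.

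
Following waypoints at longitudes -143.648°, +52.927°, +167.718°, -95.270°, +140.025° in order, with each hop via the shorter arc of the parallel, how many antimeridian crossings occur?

3

Leg 1: -143.648° → +52.927°, shortest Δλ = -163.425° (west) — crosses 180°.
Leg 2: +52.927° → +167.718°, shortest Δλ = 114.791° (east) — does not cross 180°.
Leg 3: +167.718° → -95.270°, shortest Δλ = 97.012° (east) — crosses 180°.
Leg 4: -95.270° → +140.025°, shortest Δλ = -124.705° (west) — crosses 180°.
Total crossings: 3.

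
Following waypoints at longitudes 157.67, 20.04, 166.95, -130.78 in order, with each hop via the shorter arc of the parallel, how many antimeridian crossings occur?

1

Leg 1: +157.67° → +20.04°, shortest Δλ = -137.63° (west) — does not cross 180°.
Leg 2: +20.04° → +166.95°, shortest Δλ = 146.91° (east) — does not cross 180°.
Leg 3: +166.95° → -130.78°, shortest Δλ = 62.27° (east) — crosses 180°.
Total crossings: 1.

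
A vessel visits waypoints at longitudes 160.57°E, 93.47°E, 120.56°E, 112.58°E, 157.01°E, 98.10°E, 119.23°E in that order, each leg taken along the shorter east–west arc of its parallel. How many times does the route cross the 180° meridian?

Leg 1: +160.57° → +93.47°, shortest Δλ = -67.1° (west) — does not cross 180°.
Leg 2: +93.47° → +120.56°, shortest Δλ = 27.09° (east) — does not cross 180°.
Leg 3: +120.56° → +112.58°, shortest Δλ = -7.98° (west) — does not cross 180°.
Leg 4: +112.58° → +157.01°, shortest Δλ = 44.43° (east) — does not cross 180°.
Leg 5: +157.01° → +98.10°, shortest Δλ = -58.91° (west) — does not cross 180°.
Leg 6: +98.10° → +119.23°, shortest Δλ = 21.13° (east) — does not cross 180°.
Total crossings: 0.

0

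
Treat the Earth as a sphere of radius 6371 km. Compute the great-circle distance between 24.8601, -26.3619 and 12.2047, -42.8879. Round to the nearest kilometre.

2235 km

Δλ = -42.8879 − -26.3619 = -16.5260°.
Δφ = 12.2047 − 24.8601 = -12.6554°.
a = sin²(Δφ/2) + cos φ₁ · cos φ₂ · sin²(Δλ/2) = 0.030464.
c = 2·atan2(√a, √(1−a)) = 0.35088 rad → d = 6371·c ≈ 2235.45 km.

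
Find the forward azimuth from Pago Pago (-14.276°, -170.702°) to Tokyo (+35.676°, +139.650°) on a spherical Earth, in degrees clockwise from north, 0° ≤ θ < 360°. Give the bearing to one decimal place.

318.3°

Δλ = 139.650 − -170.702 = 310.352°; wrapped into (−180°, 180°]: -49.648°.
θ = atan2( sin Δλ · cos φ₂ , cos φ₁ · sin φ₂ − sin φ₁ · cos φ₂ · cos Δλ )
  = atan2(-0.61906, 0.69489) = -41.697° → normalised to [0°, 360°): 318.303°.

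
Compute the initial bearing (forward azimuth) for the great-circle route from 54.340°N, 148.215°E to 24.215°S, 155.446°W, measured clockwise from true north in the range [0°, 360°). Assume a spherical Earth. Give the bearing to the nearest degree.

131°

Δλ = -155.446 − 148.215 = -303.661°; wrapped into (−180°, 180°]: 56.339°.
θ = atan2( sin Δλ · cos φ₂ , cos φ₁ · sin φ₂ − sin φ₁ · cos φ₂ · cos Δλ )
  = atan2(0.75910, -0.64983) = 130.566° → normalised to [0°, 360°): 130.566°.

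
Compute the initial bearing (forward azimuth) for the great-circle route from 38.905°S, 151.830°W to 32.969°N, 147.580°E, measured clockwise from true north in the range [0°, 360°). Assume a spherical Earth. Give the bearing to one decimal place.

Δλ = 147.580 − -151.830 = 299.410°; wrapped into (−180°, 180°]: -60.590°.
θ = atan2( sin Δλ · cos φ₂ , cos φ₁ · sin φ₂ − sin φ₁ · cos φ₂ · cos Δλ )
  = atan2(-0.73085, 0.68221) = -46.971° → normalised to [0°, 360°): 313.029°.

313.0°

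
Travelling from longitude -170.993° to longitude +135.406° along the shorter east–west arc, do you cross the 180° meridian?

Naïve |135.406 − -170.993| = 306.399° > 180°, so the shorter arc goes the other way round — across 180°.
Signed shortest Δλ = ((135.406 − -170.993 + 180) mod 360) − 180 = -53.601°.
Going west by 53.601° from -170.993° passes through 180° before reaching +135.406°.

Yes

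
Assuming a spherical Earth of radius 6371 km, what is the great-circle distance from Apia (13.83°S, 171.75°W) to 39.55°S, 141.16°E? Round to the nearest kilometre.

Δλ = 141.16 − -171.75 = 312.91°; wrapped into (−180°, 180°]: -47.09°.
Δφ = -39.55 − -13.83 = -25.72°.
a = sin²(Δφ/2) + cos φ₁ · cos φ₂ · sin²(Δλ/2) = 0.169014.
c = 2·atan2(√a, √(1−a)) = 0.84735 rad → d = 6371·c ≈ 5398.46 km.

5398 km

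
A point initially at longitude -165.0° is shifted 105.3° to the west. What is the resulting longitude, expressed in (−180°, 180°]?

Start at -165.0°; shift −105.3° → -270.3°.
-270.3° lies outside (−180°, 180°]; add 360° → +89.7°.

+89.7°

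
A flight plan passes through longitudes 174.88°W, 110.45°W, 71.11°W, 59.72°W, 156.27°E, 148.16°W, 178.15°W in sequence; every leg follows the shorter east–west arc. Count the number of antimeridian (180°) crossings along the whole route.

Leg 1: -174.88° → -110.45°, shortest Δλ = 64.43° (east) — does not cross 180°.
Leg 2: -110.45° → -71.11°, shortest Δλ = 39.34° (east) — does not cross 180°.
Leg 3: -71.11° → -59.72°, shortest Δλ = 11.39° (east) — does not cross 180°.
Leg 4: -59.72° → +156.27°, shortest Δλ = -144.01° (west) — crosses 180°.
Leg 5: +156.27° → -148.16°, shortest Δλ = 55.57° (east) — crosses 180°.
Leg 6: -148.16° → -178.15°, shortest Δλ = -29.99° (west) — does not cross 180°.
Total crossings: 2.

2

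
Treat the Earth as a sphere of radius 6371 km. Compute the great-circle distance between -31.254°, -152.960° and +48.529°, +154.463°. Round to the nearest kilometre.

Δλ = 154.463 − -152.960 = 307.423°; wrapped into (−180°, 180°]: -52.577°.
Δφ = 48.529 − -31.254 = 79.783°.
a = sin²(Δφ/2) + cos φ₁ · cos φ₂ · sin²(Δλ/2) = 0.522360.
c = 2·atan2(√a, √(1−a)) = 1.61553 rad → d = 6371·c ≈ 10292.55 km.

10293 km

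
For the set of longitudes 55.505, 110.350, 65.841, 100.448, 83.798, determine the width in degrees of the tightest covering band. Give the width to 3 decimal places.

54.845°

Sort the longitudes: +55.505°, +65.841°, +83.798°, +100.448°, +110.350°.
Eastward gaps between consecutive values (wrapping around): 10.336°, 17.957°, 16.650°, 9.902°, 305.155°.
Largest gap = 305.155° ⇒ minimal covering band is its complement: 360° − 305.155° = 54.845°.
Band runs from +55.505° eastward to +110.350°.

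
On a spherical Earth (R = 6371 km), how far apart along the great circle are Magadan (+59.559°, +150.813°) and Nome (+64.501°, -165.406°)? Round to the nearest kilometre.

2298 km

Δλ = -165.406 − 150.813 = -316.219°; wrapped into (−180°, 180°]: 43.781°.
Δφ = 64.501 − 59.559 = 4.942°.
a = sin²(Δφ/2) + cos φ₁ · cos φ₂ · sin²(Δλ/2) = 0.032177.
c = 2·atan2(√a, √(1−a)) = 0.36071 rad → d = 6371·c ≈ 2298.10 km.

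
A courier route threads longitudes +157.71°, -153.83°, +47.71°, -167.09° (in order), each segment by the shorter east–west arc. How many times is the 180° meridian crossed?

3

Leg 1: +157.71° → -153.83°, shortest Δλ = 48.46° (east) — crosses 180°.
Leg 2: -153.83° → +47.71°, shortest Δλ = -158.46° (west) — crosses 180°.
Leg 3: +47.71° → -167.09°, shortest Δλ = 145.2° (east) — crosses 180°.
Total crossings: 3.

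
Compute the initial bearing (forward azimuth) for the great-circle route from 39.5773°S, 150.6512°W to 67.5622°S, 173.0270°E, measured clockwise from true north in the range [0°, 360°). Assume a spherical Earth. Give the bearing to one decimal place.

Δλ = 173.0270 − -150.6512 = 323.6782°; wrapped into (−180°, 180°]: -36.3218°.
θ = atan2( sin Δλ · cos φ₂ , cos φ₁ · sin φ₂ − sin φ₁ · cos φ₂ · cos Δλ )
  = atan2(-0.22608, -0.51649) = -156.360° → normalised to [0°, 360°): 203.640°.

203.6°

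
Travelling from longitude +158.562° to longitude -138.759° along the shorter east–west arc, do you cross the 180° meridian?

Naïve |-138.759 − 158.562| = 297.321° > 180°, so the shorter arc goes the other way round — across 180°.
Signed shortest Δλ = ((-138.759 − 158.562 + 180) mod 360) − 180 = 62.679°.
Going east by 62.679° from +158.562° passes through 180° before reaching -138.759°.

Yes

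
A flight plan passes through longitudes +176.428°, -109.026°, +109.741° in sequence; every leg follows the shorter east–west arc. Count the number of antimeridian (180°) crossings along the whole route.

2

Leg 1: +176.428° → -109.026°, shortest Δλ = 74.546° (east) — crosses 180°.
Leg 2: -109.026° → +109.741°, shortest Δλ = -141.233° (west) — crosses 180°.
Total crossings: 2.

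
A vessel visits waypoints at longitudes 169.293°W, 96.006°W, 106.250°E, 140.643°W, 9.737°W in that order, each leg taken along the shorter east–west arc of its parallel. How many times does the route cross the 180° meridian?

Leg 1: -169.293° → -96.006°, shortest Δλ = 73.287° (east) — does not cross 180°.
Leg 2: -96.006° → +106.250°, shortest Δλ = -157.744° (west) — crosses 180°.
Leg 3: +106.250° → -140.643°, shortest Δλ = 113.107° (east) — crosses 180°.
Leg 4: -140.643° → -9.737°, shortest Δλ = 130.906° (east) — does not cross 180°.
Total crossings: 2.

2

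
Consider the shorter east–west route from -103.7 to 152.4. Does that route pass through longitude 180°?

Naïve |152.4 − -103.7| = 256.1° > 180°, so the shorter arc goes the other way round — across 180°.
Signed shortest Δλ = ((152.4 − -103.7 + 180) mod 360) − 180 = -103.9°.
Going west by 103.9° from -103.7° passes through 180° before reaching +152.4°.

Yes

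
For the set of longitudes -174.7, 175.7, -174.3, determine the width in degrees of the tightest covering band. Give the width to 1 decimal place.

Sort the longitudes: -174.7°, -174.3°, +175.7°.
Eastward gaps between consecutive values (wrapping around): 0.4°, 350.0°, 9.6°.
Largest gap = 350.0° ⇒ minimal covering band is its complement: 360° − 350.0° = 10.0°.
Band runs from +175.7° eastward to -174.3°, crossing the antimeridian.

10.0°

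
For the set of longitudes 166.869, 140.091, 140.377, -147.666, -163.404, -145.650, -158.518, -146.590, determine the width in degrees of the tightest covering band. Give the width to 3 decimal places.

Sort the longitudes: -163.404°, -158.518°, -147.666°, -146.590°, -145.650°, +140.091°, +140.377°, +166.869°.
Eastward gaps between consecutive values (wrapping around): 4.886°, 10.852°, 1.076°, 0.940°, 285.741°, 0.286°, 26.492°, 29.727°.
Largest gap = 285.741° ⇒ minimal covering band is its complement: 360° − 285.741° = 74.259°.
Band runs from +140.091° eastward to -145.650°, crossing the antimeridian.

74.259°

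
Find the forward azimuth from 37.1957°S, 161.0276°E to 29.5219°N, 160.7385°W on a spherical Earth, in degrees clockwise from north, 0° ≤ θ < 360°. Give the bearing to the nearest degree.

Δλ = -160.7385 − 161.0276 = -321.7661°; wrapped into (−180°, 180°]: 38.2339°.
θ = atan2( sin Δλ · cos φ₂ , cos φ₁ · sin φ₂ − sin φ₁ · cos φ₂ · cos Δλ )
  = atan2(0.53852, 0.80573) = 33.758° → normalised to [0°, 360°): 33.758°.

34°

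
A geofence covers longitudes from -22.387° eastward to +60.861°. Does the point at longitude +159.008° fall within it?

Band width going east from -22.387° to +60.861°: ((60.861 − -22.387) mod 360) = 83.248°.
Offset of +159.008° east of the west edge: ((159.008 − -22.387) mod 360) = 181.395°.
181.395° > 83.248° ⇒ outside.

No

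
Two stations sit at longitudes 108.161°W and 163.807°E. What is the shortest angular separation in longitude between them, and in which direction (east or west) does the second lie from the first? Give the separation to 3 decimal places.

Raw difference: 163.807 − -108.161 = 271.968°.
Normalise into (−180°, 180°]: 271.968° − 360° = -88.032°.
Negative ⇒ the second point lies to the west; separation 88.032°.

88.032° west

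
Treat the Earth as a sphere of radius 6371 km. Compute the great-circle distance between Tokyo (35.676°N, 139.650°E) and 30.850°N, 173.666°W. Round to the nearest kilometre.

Δλ = -173.666 − 139.650 = -313.316°; wrapped into (−180°, 180°]: 46.684°.
Δφ = 30.850 − 35.676 = -4.826°.
a = sin²(Δφ/2) + cos φ₁ · cos φ₂ · sin²(Δλ/2) = 0.111256.
c = 2·atan2(√a, √(1−a)) = 0.68013 rad → d = 6371·c ≈ 4333.14 km.

4333 km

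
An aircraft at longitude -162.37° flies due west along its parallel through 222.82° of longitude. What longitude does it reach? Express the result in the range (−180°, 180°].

-25.19°

Start at -162.37°; shift −222.82° → -385.19°.
-385.19° lies outside (−180°, 180°]; add 360° → -25.19°.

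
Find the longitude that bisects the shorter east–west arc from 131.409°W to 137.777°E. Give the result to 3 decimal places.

176.816°W

Signed shortest Δλ from -131.409° to +137.777° is -90.814°.
Midpoint longitude = -131.409° + (-90.814°)/2 = -131.409° − 45.407° = -176.816°.
(The naïve average (-131.409 + +137.777)/2 = 3.184° is on the wrong side of the globe.)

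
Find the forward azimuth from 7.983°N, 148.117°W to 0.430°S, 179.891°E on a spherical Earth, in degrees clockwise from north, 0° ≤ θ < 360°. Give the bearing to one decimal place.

Δλ = 179.891 − -148.117 = 328.008°; wrapped into (−180°, 180°]: -31.992°.
θ = atan2( sin Δλ · cos φ₂ , cos φ₁ · sin φ₂ − sin φ₁ · cos φ₂ · cos Δλ )
  = atan2(-0.52979, -0.12522) = -103.298° → normalised to [0°, 360°): 256.702°.

256.7°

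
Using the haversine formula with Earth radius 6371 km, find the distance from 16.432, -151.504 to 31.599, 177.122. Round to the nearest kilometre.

Δλ = 177.122 − -151.504 = 328.626°; wrapped into (−180°, 180°]: -31.374°.
Δφ = 31.599 − 16.432 = 15.167°.
a = sin²(Δφ/2) + cos φ₁ · cos φ₂ · sin²(Δλ/2) = 0.077140.
c = 2·atan2(√a, √(1−a)) = 0.56289 rad → d = 6371·c ≈ 3586.14 km.

3586 km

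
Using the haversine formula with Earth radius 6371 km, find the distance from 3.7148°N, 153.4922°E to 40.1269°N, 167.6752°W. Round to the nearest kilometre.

5615 km

Δλ = -167.6752 − 153.4922 = -321.1674°; wrapped into (−180°, 180°]: 38.8326°.
Δφ = 40.1269 − 3.7148 = 36.4121°.
a = sin²(Δφ/2) + cos φ₁ · cos φ₂ · sin²(Δλ/2) = 0.181936.
c = 2·atan2(√a, √(1−a)) = 0.88133 rad → d = 6371·c ≈ 5614.93 km.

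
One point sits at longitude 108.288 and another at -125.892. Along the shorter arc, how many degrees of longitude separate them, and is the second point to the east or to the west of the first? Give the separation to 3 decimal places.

Raw difference: -125.892 − 108.288 = -234.18°.
Normalise into (−180°, 180°]: -234.18° + 360° = 125.82°.
Positive ⇒ the second point lies to the east; separation 125.820°.

125.820° east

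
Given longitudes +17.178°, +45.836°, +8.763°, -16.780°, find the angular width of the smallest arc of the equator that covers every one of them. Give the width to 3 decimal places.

Sort the longitudes: -16.780°, +8.763°, +17.178°, +45.836°.
Eastward gaps between consecutive values (wrapping around): 25.543°, 8.415°, 28.658°, 297.384°.
Largest gap = 297.384° ⇒ minimal covering band is its complement: 360° − 297.384° = 62.616°.
Band runs from -16.780° eastward to +45.836°.

62.616°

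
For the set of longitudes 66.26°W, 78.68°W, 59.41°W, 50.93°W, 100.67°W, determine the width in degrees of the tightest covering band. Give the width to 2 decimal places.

49.74°

Sort the longitudes: -100.67°, -78.68°, -66.26°, -59.41°, -50.93°.
Eastward gaps between consecutive values (wrapping around): 21.99°, 12.42°, 6.85°, 8.48°, 310.26°.
Largest gap = 310.26° ⇒ minimal covering band is its complement: 360° − 310.26° = 49.74°.
Band runs from -100.67° eastward to -50.93°.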